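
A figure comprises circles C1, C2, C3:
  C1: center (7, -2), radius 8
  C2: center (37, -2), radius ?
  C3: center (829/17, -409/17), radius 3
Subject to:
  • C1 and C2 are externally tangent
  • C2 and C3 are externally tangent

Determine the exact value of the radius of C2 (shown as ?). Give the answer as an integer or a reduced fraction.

1. [ext C1·C2]  r_C2² + 16r_C2 − 836 = 0  ⇒  r_C2 = 22 (r>0 drops 1)
2. [ext C2·C3]  r_C2² + 6r_C2 − 616 = 0  ⇒  r_C2 = 22 (r>0 drops 1)

22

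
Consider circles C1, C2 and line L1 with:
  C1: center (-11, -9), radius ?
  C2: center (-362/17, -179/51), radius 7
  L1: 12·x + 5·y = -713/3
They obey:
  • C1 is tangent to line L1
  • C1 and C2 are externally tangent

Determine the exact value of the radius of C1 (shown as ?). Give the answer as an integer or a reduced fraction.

14/3

1. [C1‖L1]  r_C1² − 196/9 = 0  ⇒  r_C1 = 14/3 (r>0 drops 1)
2. [ext C1·C2]  r_C1² + 14r_C1 − 784/9 = 0  ⇒  r_C1 = 14/3 (r>0 drops 1)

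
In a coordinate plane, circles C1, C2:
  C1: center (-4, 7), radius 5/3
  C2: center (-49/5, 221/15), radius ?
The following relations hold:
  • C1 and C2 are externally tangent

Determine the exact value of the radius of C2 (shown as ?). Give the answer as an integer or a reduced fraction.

1. [ext C1·C2]  r_C2² + (10/3)r_C2 − 272/3 = 0  ⇒  r_C2 = 8 (r>0 drops 1)

8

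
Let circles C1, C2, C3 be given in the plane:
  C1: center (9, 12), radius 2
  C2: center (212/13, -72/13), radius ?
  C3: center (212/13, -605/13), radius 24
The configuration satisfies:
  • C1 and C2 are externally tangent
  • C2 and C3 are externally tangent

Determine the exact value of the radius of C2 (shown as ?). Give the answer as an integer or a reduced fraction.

17

1. [ext C1·C2]  r_C2² + 4r_C2 − 357 = 0  ⇒  r_C2 = 17 (r>0 drops 1)
2. [ext C2·C3]  r_C2² + 48r_C2 − 1105 = 0  ⇒  r_C2 = 17 (r>0 drops 1)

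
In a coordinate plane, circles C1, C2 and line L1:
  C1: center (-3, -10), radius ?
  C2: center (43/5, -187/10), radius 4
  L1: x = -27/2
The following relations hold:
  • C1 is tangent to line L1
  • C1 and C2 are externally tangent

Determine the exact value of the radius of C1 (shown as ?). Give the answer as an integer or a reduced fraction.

21/2

1. [C1‖L1]  r_C1² − 441/4 = 0  ⇒  r_C1 = 21/2 (r>0 drops 1)
2. [ext C1·C2]  r_C1² + 8r_C1 − 777/4 = 0  ⇒  r_C1 = 21/2 (r>0 drops 1)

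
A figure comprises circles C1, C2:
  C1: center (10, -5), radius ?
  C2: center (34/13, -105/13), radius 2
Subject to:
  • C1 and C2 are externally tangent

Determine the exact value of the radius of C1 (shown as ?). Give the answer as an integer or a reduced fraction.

6

1. [ext C1·C2]  r_C1² + 4r_C1 − 60 = 0  ⇒  r_C1 = 6 (r>0 drops 1)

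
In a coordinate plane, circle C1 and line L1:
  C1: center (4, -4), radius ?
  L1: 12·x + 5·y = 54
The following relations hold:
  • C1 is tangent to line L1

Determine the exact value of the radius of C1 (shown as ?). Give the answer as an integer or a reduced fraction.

1. [C1‖L1]  r_C1² − 4 = 0  ⇒  r_C1 = 2 (r>0 drops 1)

2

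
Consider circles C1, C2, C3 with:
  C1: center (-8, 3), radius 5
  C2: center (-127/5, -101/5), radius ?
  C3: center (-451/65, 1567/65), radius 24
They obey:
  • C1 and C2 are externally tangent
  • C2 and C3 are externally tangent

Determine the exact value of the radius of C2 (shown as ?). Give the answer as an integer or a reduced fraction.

1. [ext C1·C2]  r_C2² + 10r_C2 − 816 = 0  ⇒  r_C2 = 24 (r>0 drops 1)
2. [ext C2·C3]  r_C2² + 48r_C2 − 1728 = 0  ⇒  r_C2 = 24 (r>0 drops 1)

24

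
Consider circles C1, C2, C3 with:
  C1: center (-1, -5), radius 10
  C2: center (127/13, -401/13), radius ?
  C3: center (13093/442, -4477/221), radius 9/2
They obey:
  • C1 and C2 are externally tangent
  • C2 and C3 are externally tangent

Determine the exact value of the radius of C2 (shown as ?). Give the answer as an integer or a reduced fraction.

18

1. [ext C1·C2]  r_C2² + 20r_C2 − 684 = 0  ⇒  r_C2 = 18 (r>0 drops 1)
2. [ext C2·C3]  r_C2² + 9r_C2 − 486 = 0  ⇒  r_C2 = 18 (r>0 drops 1)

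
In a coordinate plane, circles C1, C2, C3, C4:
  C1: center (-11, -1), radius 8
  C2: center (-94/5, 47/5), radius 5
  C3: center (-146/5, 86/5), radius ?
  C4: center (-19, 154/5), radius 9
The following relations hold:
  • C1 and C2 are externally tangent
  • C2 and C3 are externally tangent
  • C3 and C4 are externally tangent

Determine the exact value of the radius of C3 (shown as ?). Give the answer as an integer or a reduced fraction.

1. [ext C2·C3]  r_C3² + 10r_C3 − 144 = 0  ⇒  r_C3 = 8 (r>0 drops 1)
2. [ext C3·C4]  r_C3² + 18r_C3 − 208 = 0  ⇒  r_C3 = 8 (r>0 drops 1)

8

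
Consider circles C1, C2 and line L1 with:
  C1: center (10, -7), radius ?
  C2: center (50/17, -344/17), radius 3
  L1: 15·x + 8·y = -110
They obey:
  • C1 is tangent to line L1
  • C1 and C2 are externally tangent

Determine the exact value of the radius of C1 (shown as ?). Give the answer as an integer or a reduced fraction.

12

1. [C1‖L1]  r_C1² − 144 = 0  ⇒  r_C1 = 12 (r>0 drops 1)
2. [ext C1·C2]  r_C1² + 6r_C1 − 216 = 0  ⇒  r_C1 = 12 (r>0 drops 1)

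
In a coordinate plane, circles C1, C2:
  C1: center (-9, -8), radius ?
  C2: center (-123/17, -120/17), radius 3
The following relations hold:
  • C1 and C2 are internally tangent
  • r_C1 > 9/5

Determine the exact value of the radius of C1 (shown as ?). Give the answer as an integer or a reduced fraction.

5

1. [int C1,C2]  r_C1² − 6r_C1 + 5 = 0  ⇒  r_C1 = 1 or 5
2. given r_C1 > 9/5: keep 5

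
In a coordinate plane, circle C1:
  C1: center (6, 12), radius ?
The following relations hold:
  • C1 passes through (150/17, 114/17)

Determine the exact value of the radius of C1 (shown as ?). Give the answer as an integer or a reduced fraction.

1. [C1∋P]  r_C1² − 36 = 0  ⇒  r_C1 = 6 (r>0 drops 1)

6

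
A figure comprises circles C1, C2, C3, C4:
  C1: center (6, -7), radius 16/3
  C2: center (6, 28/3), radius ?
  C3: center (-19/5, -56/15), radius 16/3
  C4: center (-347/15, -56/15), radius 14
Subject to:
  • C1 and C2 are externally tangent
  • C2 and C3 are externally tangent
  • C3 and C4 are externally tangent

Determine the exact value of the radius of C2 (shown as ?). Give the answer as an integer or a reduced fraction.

1. [ext C1·C2]  r_C2² + (32/3)r_C2 − 715/3 = 0  ⇒  r_C2 = 11 (r>0 drops 1)
2. [ext C2·C3]  r_C2² + (32/3)r_C2 − 715/3 = 0  ⇒  r_C2 = 11 (r>0 drops 1)

11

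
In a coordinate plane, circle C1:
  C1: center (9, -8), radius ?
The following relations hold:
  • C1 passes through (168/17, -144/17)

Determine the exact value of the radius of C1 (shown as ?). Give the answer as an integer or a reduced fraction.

1

1. [C1∋P]  r_C1² − 1 = 0  ⇒  r_C1 = 1 (r>0 drops 1)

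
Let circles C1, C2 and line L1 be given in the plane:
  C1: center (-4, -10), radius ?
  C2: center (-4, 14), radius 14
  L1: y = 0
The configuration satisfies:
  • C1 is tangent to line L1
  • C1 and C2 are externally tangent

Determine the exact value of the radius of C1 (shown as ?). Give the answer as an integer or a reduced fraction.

1. [C1‖L1]  r_C1² − 100 = 0  ⇒  r_C1 = 10 (r>0 drops 1)
2. [ext C1·C2]  r_C1² + 28r_C1 − 380 = 0  ⇒  r_C1 = 10 (r>0 drops 1)

10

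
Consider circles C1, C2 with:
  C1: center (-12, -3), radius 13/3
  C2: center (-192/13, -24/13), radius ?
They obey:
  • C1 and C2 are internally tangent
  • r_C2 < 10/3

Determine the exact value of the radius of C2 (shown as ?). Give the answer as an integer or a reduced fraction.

4/3

1. [int C1,C2]  r_C2² − (26/3)r_C2 + 88/9 = 0  ⇒  r_C2 = 4/3 or 22/3
2. given r_C2 < 10/3: keep 4/3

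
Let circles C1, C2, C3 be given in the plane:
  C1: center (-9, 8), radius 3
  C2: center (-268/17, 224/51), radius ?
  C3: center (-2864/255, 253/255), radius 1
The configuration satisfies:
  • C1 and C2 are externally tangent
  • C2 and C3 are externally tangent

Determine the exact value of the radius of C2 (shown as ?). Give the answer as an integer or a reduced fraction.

1. [ext C1·C2]  r_C2² + 6r_C2 − 448/9 = 0  ⇒  r_C2 = 14/3 (r>0 drops 1)
2. [ext C2·C3]  r_C2² + 2r_C2 − 280/9 = 0  ⇒  r_C2 = 14/3 (r>0 drops 1)

14/3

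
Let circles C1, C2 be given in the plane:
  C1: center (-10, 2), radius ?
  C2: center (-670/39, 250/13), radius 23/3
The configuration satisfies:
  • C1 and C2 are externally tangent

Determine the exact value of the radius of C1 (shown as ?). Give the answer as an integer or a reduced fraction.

1. [ext C1·C2]  r_C1² + (46/3)r_C1 − 869/3 = 0  ⇒  r_C1 = 11 (r>0 drops 1)

11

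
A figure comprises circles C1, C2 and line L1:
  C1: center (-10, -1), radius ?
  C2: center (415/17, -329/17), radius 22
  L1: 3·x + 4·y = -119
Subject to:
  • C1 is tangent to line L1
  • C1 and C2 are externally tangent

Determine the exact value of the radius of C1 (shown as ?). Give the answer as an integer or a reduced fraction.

17

1. [C1‖L1]  r_C1² − 289 = 0  ⇒  r_C1 = 17 (r>0 drops 1)
2. [ext C1·C2]  r_C1² + 44r_C1 − 1037 = 0  ⇒  r_C1 = 17 (r>0 drops 1)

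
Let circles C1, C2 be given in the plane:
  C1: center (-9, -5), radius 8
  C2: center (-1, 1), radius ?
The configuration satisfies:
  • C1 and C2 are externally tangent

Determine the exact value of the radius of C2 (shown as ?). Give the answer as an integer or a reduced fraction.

2

1. [ext C1·C2]  r_C2² + 16r_C2 − 36 = 0  ⇒  r_C2 = 2 (r>0 drops 1)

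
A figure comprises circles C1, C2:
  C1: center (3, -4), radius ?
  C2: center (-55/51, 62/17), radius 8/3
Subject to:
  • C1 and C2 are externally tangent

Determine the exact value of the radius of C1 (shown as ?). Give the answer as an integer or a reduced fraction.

6

1. [ext C1·C2]  r_C1² + (16/3)r_C1 − 68 = 0  ⇒  r_C1 = 6 (r>0 drops 1)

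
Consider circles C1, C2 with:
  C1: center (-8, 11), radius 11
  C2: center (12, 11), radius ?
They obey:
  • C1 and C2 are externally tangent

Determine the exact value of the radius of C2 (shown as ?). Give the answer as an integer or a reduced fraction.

1. [ext C1·C2]  r_C2² + 22r_C2 − 279 = 0  ⇒  r_C2 = 9 (r>0 drops 1)

9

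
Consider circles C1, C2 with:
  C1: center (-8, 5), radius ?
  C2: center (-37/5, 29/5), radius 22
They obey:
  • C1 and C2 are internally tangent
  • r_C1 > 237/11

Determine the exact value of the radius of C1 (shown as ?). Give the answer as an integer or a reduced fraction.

23

1. [int C1,C2]  r_C1² − 44r_C1 + 483 = 0  ⇒  r_C1 = 21 or 23
2. given r_C1 > 237/11: keep 23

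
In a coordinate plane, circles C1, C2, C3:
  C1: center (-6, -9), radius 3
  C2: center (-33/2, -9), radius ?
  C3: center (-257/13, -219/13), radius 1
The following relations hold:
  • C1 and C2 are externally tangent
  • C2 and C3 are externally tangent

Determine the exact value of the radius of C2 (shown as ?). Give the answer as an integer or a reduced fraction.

1. [ext C1·C2]  r_C2² + 6r_C2 − 405/4 = 0  ⇒  r_C2 = 15/2 (r>0 drops 1)
2. [ext C2·C3]  r_C2² + 2r_C2 − 285/4 = 0  ⇒  r_C2 = 15/2 (r>0 drops 1)

15/2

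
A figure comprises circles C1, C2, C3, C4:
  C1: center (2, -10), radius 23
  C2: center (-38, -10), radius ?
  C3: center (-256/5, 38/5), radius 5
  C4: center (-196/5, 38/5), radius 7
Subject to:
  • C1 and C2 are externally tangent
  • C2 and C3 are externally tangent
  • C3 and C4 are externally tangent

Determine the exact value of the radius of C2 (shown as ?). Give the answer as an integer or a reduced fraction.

1. [ext C1·C2]  r_C2² + 46r_C2 − 1071 = 0  ⇒  r_C2 = 17 (r>0 drops 1)
2. [ext C2·C3]  r_C2² + 10r_C2 − 459 = 0  ⇒  r_C2 = 17 (r>0 drops 1)

17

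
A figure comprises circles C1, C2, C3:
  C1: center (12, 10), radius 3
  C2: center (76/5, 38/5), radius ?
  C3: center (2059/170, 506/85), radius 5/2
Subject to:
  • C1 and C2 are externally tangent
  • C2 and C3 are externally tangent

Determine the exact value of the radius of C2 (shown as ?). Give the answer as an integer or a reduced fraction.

1. [ext C1·C2]  r_C2² + 6r_C2 − 7 = 0  ⇒  r_C2 = 1 (r>0 drops 1)
2. [ext C2·C3]  r_C2² + 5r_C2 − 6 = 0  ⇒  r_C2 = 1 (r>0 drops 1)

1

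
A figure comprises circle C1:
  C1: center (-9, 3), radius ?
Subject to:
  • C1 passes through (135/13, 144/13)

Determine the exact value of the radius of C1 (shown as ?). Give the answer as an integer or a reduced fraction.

1. [C1∋P]  r_C1² − 441 = 0  ⇒  r_C1 = 21 (r>0 drops 1)

21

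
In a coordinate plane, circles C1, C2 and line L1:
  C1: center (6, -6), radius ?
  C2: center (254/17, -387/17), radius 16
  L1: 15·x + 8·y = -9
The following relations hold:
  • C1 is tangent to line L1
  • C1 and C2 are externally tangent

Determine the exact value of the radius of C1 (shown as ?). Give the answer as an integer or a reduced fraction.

1. [C1‖L1]  r_C1² − 9 = 0  ⇒  r_C1 = 3 (r>0 drops 1)
2. [ext C1·C2]  r_C1² + 32r_C1 − 105 = 0  ⇒  r_C1 = 3 (r>0 drops 1)

3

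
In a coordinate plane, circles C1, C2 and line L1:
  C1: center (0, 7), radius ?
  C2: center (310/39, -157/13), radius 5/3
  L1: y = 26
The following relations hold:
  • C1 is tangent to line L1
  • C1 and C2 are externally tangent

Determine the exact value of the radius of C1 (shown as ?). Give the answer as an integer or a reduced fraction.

1. [C1‖L1]  r_C1² − 361 = 0  ⇒  r_C1 = 19 (r>0 drops 1)
2. [ext C1·C2]  r_C1² + (10/3)r_C1 − 1273/3 = 0  ⇒  r_C1 = 19 (r>0 drops 1)

19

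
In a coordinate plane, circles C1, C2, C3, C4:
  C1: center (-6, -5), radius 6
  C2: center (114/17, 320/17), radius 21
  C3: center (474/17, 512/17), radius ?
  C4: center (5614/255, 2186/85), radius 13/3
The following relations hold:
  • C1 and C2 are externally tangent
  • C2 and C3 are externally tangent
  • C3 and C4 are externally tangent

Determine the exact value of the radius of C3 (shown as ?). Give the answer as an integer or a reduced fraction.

3

1. [ext C2·C3]  r_C3² + 42r_C3 − 135 = 0  ⇒  r_C3 = 3 (r>0 drops 1)
2. [ext C3·C4]  r_C3² + (26/3)r_C3 − 35 = 0  ⇒  r_C3 = 3 (r>0 drops 1)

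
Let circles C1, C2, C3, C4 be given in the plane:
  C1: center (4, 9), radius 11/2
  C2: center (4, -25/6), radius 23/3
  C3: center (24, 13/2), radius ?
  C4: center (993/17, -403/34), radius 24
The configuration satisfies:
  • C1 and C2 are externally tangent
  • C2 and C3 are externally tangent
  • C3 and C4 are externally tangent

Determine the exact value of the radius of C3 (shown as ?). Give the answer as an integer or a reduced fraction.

15

1. [ext C2·C3]  r_C3² + (46/3)r_C3 − 455 = 0  ⇒  r_C3 = 15 (r>0 drops 1)
2. [ext C3·C4]  r_C3² + 48r_C3 − 945 = 0  ⇒  r_C3 = 15 (r>0 drops 1)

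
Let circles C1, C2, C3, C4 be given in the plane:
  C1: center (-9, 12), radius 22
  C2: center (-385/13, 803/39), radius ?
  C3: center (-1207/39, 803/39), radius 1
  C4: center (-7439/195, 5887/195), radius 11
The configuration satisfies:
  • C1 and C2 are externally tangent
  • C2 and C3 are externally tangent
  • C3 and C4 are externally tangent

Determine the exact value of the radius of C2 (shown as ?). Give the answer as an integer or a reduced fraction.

1. [ext C1·C2]  r_C2² + 44r_C2 − 133/9 = 0  ⇒  r_C2 = 1/3 (r>0 drops 1)
2. [ext C2·C3]  r_C2² + 2r_C2 − 7/9 = 0  ⇒  r_C2 = 1/3 (r>0 drops 1)

1/3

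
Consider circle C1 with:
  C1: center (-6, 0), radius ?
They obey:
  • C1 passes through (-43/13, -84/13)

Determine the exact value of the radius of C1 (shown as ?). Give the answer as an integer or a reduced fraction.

1. [C1∋P]  r_C1² − 49 = 0  ⇒  r_C1 = 7 (r>0 drops 1)

7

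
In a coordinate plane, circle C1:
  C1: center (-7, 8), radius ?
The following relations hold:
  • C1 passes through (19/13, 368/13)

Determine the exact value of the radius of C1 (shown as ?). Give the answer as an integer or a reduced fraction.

22

1. [C1∋P]  r_C1² − 484 = 0  ⇒  r_C1 = 22 (r>0 drops 1)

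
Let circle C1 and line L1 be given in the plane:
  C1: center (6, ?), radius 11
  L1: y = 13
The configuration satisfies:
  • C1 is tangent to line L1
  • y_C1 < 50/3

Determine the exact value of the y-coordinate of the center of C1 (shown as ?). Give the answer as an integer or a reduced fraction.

2

1. [C1‖L1]  y_C1² − 26y_C1 + 48 = 0  ⇒  y_C1 = 2 or 24
2. given y_C1 < 50/3: keep 2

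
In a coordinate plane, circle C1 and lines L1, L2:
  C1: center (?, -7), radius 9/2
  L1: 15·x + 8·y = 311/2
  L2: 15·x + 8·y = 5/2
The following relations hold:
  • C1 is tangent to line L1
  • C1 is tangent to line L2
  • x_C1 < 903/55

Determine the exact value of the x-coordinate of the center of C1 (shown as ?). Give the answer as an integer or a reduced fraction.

1. [C1‖L1]  x_C1² − (141/5)x_C1 + 864/5 = 0  ⇒  x_C1 = 9 or 96/5
2. [C1‖L2]  x_C1² − (39/5)x_C1 − 54/5 = 0  ⇒  x_C1 = -6/5 or 9

9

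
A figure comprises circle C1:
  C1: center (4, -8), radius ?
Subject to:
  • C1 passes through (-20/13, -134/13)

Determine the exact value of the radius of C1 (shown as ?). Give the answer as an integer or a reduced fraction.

1. [C1∋P]  r_C1² − 36 = 0  ⇒  r_C1 = 6 (r>0 drops 1)

6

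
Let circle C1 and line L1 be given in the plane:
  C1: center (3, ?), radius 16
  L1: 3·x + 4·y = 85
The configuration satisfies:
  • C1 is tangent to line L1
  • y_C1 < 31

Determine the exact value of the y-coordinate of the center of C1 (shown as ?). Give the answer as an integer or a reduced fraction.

-1

1. [C1‖L1]  y_C1² − 38y_C1 − 39 = 0  ⇒  y_C1 = -1 or 39
2. given y_C1 < 31: keep -1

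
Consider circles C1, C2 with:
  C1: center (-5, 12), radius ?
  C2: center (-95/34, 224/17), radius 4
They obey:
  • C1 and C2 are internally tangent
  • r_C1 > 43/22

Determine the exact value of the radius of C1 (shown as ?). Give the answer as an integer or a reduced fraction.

13/2

1. [int C1,C2]  r_C1² − 8r_C1 + 39/4 = 0  ⇒  r_C1 = 3/2 or 13/2
2. given r_C1 > 43/22: keep 13/2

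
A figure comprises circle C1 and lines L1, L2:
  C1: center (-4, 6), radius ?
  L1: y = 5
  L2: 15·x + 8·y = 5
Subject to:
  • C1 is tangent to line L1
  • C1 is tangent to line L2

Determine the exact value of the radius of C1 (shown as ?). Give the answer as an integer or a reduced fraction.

1

1. [C1‖L1]  r_C1² − 1 = 0  ⇒  r_C1 = 1 (r>0 drops 1)
2. [C1‖L2]  r_C1² − 1 = 0  ⇒  r_C1 = 1 (r>0 drops 1)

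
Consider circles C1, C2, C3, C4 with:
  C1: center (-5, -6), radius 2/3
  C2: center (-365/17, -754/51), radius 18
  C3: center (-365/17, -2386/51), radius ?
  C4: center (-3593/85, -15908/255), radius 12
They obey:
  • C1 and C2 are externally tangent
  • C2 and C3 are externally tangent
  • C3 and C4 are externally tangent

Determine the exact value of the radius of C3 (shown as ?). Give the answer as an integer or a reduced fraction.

14

1. [ext C2·C3]  r_C3² + 36r_C3 − 700 = 0  ⇒  r_C3 = 14 (r>0 drops 1)
2. [ext C3·C4]  r_C3² + 24r_C3 − 532 = 0  ⇒  r_C3 = 14 (r>0 drops 1)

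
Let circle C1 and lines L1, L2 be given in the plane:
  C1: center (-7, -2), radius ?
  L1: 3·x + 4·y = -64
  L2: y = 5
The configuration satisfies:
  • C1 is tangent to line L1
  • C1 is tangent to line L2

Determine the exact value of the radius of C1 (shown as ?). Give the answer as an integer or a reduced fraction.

1. [C1‖L1]  r_C1² − 49 = 0  ⇒  r_C1 = 7 (r>0 drops 1)
2. [C1‖L2]  r_C1² − 49 = 0  ⇒  r_C1 = 7 (r>0 drops 1)

7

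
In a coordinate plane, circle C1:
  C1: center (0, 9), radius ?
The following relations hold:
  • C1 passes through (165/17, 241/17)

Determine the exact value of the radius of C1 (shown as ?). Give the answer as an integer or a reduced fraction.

11

1. [C1∋P]  r_C1² − 121 = 0  ⇒  r_C1 = 11 (r>0 drops 1)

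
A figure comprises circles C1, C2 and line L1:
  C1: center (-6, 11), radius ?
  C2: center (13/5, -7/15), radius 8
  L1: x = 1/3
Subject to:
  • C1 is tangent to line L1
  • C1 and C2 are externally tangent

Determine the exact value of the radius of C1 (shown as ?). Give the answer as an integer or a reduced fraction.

19/3

1. [C1‖L1]  r_C1² − 361/9 = 0  ⇒  r_C1 = 19/3 (r>0 drops 1)
2. [ext C1·C2]  r_C1² + 16r_C1 − 1273/9 = 0  ⇒  r_C1 = 19/3 (r>0 drops 1)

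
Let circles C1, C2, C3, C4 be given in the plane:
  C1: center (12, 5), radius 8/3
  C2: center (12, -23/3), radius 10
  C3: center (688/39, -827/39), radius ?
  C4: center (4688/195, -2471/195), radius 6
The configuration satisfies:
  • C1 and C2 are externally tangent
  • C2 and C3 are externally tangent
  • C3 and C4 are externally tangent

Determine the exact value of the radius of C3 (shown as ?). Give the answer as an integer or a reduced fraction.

1. [ext C2·C3]  r_C3² + 20r_C3 − 1036/9 = 0  ⇒  r_C3 = 14/3 (r>0 drops 1)
2. [ext C3·C4]  r_C3² + 12r_C3 − 700/9 = 0  ⇒  r_C3 = 14/3 (r>0 drops 1)

14/3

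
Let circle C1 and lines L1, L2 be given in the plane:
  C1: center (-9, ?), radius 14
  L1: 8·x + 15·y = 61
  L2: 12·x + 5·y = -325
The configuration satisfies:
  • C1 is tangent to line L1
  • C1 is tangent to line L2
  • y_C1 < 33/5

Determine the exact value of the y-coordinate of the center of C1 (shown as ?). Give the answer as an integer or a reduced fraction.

-7

1. [C1‖L1]  y_C1² − (266/15)y_C1 − 2597/15 = 0  ⇒  y_C1 = -7 or 371/15
2. [C1‖L2]  y_C1² + (434/5)y_C1 + 2793/5 = 0  ⇒  y_C1 = -399/5 or -7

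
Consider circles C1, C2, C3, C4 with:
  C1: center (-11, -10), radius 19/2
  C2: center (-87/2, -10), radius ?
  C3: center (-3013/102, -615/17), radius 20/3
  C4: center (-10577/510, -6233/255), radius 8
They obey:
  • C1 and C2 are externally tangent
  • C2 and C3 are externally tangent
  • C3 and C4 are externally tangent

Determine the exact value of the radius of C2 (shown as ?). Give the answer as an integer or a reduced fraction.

1. [ext C1·C2]  r_C2² + 19r_C2 − 966 = 0  ⇒  r_C2 = 23 (r>0 drops 1)
2. [ext C2·C3]  r_C2² + (40/3)r_C2 − 2507/3 = 0  ⇒  r_C2 = 23 (r>0 drops 1)

23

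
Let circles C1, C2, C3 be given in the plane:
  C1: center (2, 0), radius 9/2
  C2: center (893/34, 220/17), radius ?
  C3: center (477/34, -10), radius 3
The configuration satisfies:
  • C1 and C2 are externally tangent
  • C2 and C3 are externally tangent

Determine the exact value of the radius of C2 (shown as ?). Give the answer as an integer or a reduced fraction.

23

1. [ext C1·C2]  r_C2² + 9r_C2 − 736 = 0  ⇒  r_C2 = 23 (r>0 drops 1)
2. [ext C2·C3]  r_C2² + 6r_C2 − 667 = 0  ⇒  r_C2 = 23 (r>0 drops 1)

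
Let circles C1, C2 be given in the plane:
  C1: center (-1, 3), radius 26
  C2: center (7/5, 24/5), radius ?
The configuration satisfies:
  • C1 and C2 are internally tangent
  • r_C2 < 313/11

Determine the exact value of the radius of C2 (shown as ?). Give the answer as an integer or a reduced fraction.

23

1. [int C1,C2]  r_C2² − 52r_C2 + 667 = 0  ⇒  r_C2 = 23 or 29
2. given r_C2 < 313/11: keep 23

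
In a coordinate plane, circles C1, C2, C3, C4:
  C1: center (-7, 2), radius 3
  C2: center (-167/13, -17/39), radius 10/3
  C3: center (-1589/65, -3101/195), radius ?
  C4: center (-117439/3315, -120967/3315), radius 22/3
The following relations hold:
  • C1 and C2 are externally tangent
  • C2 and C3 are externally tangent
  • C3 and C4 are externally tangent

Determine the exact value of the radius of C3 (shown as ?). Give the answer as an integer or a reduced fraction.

1. [ext C2·C3]  r_C3² + (20/3)r_C3 − 1088/3 = 0  ⇒  r_C3 = 16 (r>0 drops 1)
2. [ext C3·C4]  r_C3² + (44/3)r_C3 − 1472/3 = 0  ⇒  r_C3 = 16 (r>0 drops 1)

16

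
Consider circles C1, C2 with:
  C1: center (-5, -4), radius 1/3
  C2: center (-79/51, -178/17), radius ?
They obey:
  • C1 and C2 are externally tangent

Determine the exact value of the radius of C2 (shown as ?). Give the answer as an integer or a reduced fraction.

7

1. [ext C1·C2]  r_C2² + (2/3)r_C2 − 161/3 = 0  ⇒  r_C2 = 7 (r>0 drops 1)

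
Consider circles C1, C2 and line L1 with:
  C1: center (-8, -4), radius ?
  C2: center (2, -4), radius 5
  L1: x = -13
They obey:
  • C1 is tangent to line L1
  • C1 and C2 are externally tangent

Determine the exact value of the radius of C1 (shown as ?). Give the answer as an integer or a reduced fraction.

1. [C1‖L1]  r_C1² − 25 = 0  ⇒  r_C1 = 5 (r>0 drops 1)
2. [ext C1·C2]  r_C1² + 10r_C1 − 75 = 0  ⇒  r_C1 = 5 (r>0 drops 1)

5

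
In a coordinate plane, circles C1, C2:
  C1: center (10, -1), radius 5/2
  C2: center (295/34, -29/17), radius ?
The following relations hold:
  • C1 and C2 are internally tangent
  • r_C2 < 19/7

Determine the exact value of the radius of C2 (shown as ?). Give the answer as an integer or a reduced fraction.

1

1. [int C1,C2]  r_C2² − 5r_C2 + 4 = 0  ⇒  r_C2 = 1 or 4
2. given r_C2 < 19/7: keep 1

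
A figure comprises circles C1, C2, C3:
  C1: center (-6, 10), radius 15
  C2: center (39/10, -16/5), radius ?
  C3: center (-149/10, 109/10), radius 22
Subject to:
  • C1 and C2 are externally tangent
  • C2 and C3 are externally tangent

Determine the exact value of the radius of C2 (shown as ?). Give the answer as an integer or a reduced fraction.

1. [ext C1·C2]  r_C2² + 30r_C2 − 189/4 = 0  ⇒  r_C2 = 3/2 (r>0 drops 1)
2. [ext C2·C3]  r_C2² + 44r_C2 − 273/4 = 0  ⇒  r_C2 = 3/2 (r>0 drops 1)

3/2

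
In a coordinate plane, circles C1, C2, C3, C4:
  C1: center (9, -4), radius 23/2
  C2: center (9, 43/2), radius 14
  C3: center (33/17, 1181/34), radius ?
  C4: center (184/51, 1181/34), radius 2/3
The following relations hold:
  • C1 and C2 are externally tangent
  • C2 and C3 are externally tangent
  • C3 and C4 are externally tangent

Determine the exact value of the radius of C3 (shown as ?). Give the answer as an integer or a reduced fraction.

1

1. [ext C2·C3]  r_C3² + 28r_C3 − 29 = 0  ⇒  r_C3 = 1 (r>0 drops 1)
2. [ext C3·C4]  r_C3² + (4/3)r_C3 − 7/3 = 0  ⇒  r_C3 = 1 (r>0 drops 1)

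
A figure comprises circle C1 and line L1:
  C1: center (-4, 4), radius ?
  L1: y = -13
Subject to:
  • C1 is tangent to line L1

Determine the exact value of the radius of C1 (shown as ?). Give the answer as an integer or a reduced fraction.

1. [C1‖L1]  r_C1² − 289 = 0  ⇒  r_C1 = 17 (r>0 drops 1)

17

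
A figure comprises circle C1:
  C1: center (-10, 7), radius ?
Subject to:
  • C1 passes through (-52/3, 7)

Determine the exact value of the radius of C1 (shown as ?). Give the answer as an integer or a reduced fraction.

1. [C1∋P]  r_C1² − 484/9 = 0  ⇒  r_C1 = 22/3 (r>0 drops 1)

22/3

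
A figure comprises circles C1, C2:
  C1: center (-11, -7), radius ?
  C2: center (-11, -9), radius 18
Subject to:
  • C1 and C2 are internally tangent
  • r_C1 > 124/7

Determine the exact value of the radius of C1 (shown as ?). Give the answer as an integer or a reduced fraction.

1. [int C1,C2]  r_C1² − 36r_C1 + 320 = 0  ⇒  r_C1 = 16 or 20
2. given r_C1 > 124/7: keep 20

20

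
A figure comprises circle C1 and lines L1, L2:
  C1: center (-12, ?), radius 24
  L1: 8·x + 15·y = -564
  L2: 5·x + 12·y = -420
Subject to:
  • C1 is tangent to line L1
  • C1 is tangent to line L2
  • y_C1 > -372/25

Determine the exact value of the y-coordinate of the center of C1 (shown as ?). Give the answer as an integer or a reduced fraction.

-4

1. [C1‖L1]  y_C1² + (312/5)y_C1 + 1168/5 = 0  ⇒  y_C1 = -292/5 or -4
2. [C1‖L2]  y_C1² + 60y_C1 + 224 = 0  ⇒  y_C1 = -56 or -4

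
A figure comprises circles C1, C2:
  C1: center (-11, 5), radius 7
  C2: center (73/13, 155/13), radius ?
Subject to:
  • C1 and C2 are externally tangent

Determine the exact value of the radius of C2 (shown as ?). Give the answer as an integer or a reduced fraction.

11

1. [ext C1·C2]  r_C2² + 14r_C2 − 275 = 0  ⇒  r_C2 = 11 (r>0 drops 1)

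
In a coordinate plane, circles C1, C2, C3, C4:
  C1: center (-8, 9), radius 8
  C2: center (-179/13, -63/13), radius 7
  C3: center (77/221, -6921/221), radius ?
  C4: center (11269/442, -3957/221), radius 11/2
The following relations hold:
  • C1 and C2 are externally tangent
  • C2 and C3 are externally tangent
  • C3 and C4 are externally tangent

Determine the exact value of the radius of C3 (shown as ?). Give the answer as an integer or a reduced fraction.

23

1. [ext C2·C3]  r_C3² + 14r_C3 − 851 = 0  ⇒  r_C3 = 23 (r>0 drops 1)
2. [ext C3·C4]  r_C3² + 11r_C3 − 782 = 0  ⇒  r_C3 = 23 (r>0 drops 1)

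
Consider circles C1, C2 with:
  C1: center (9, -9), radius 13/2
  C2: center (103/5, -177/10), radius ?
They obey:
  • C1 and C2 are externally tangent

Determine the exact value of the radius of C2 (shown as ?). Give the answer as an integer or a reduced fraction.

8

1. [ext C1·C2]  r_C2² + 13r_C2 − 168 = 0  ⇒  r_C2 = 8 (r>0 drops 1)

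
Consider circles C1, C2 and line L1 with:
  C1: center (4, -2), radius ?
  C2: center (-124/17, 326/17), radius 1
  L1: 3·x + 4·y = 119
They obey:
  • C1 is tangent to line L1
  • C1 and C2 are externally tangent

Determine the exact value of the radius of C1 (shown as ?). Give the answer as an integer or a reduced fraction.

1. [C1‖L1]  r_C1² − 529 = 0  ⇒  r_C1 = 23 (r>0 drops 1)
2. [ext C1·C2]  r_C1² + 2r_C1 − 575 = 0  ⇒  r_C1 = 23 (r>0 drops 1)

23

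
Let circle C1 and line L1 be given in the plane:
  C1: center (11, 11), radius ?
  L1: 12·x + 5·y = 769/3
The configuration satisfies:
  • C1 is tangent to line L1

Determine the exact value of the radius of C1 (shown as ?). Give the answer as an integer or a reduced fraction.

16/3

1. [C1‖L1]  r_C1² − 256/9 = 0  ⇒  r_C1 = 16/3 (r>0 drops 1)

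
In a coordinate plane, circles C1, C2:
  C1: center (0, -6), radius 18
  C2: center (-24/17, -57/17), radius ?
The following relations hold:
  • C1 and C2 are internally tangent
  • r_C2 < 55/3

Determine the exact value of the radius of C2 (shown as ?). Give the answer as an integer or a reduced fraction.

1. [int C1,C2]  r_C2² − 36r_C2 + 315 = 0  ⇒  r_C2 = 15 or 21
2. given r_C2 < 55/3: keep 15

15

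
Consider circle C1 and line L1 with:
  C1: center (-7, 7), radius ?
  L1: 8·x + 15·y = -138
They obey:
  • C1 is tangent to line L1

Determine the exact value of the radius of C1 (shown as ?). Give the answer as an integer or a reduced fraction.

1. [C1‖L1]  r_C1² − 121 = 0  ⇒  r_C1 = 11 (r>0 drops 1)

11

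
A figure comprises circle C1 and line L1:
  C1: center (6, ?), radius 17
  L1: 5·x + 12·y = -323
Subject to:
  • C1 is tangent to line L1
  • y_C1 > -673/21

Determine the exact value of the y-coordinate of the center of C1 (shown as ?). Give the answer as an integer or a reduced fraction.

1. [C1‖L1]  y_C1² + (353/6)y_C1 + 3157/6 = 0  ⇒  y_C1 = -287/6 or -11
2. given y_C1 > -673/21: keep -11

-11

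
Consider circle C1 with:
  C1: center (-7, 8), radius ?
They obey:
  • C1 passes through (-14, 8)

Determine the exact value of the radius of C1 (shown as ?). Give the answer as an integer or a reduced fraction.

1. [C1∋P]  r_C1² − 49 = 0  ⇒  r_C1 = 7 (r>0 drops 1)

7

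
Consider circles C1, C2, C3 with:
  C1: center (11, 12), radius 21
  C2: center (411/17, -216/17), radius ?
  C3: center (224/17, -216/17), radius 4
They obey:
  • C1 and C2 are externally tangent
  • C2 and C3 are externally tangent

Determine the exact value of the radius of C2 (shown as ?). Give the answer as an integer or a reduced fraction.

7

1. [ext C1·C2]  r_C2² + 42r_C2 − 343 = 0  ⇒  r_C2 = 7 (r>0 drops 1)
2. [ext C2·C3]  r_C2² + 8r_C2 − 105 = 0  ⇒  r_C2 = 7 (r>0 drops 1)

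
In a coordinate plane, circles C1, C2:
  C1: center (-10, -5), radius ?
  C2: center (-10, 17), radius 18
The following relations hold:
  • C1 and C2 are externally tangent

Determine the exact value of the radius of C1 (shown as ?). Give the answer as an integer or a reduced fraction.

1. [ext C1·C2]  r_C1² + 36r_C1 − 160 = 0  ⇒  r_C1 = 4 (r>0 drops 1)

4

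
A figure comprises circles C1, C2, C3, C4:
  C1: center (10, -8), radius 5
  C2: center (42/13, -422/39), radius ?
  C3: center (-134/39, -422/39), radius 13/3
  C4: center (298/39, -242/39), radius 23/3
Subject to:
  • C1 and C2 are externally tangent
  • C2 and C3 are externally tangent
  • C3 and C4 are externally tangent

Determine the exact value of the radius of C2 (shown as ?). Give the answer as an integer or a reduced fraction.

7/3

1. [ext C1·C2]  r_C2² + 10r_C2 − 259/9 = 0  ⇒  r_C2 = 7/3 (r>0 drops 1)
2. [ext C2·C3]  r_C2² + (26/3)r_C2 − 77/3 = 0  ⇒  r_C2 = 7/3 (r>0 drops 1)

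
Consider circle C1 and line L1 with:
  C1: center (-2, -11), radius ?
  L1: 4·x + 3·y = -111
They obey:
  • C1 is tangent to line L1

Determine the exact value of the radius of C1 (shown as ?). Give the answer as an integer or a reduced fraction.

14

1. [C1‖L1]  r_C1² − 196 = 0  ⇒  r_C1 = 14 (r>0 drops 1)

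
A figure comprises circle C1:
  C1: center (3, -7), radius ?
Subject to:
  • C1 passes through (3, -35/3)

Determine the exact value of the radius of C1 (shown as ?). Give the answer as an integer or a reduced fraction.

1. [C1∋P]  r_C1² − 196/9 = 0  ⇒  r_C1 = 14/3 (r>0 drops 1)

14/3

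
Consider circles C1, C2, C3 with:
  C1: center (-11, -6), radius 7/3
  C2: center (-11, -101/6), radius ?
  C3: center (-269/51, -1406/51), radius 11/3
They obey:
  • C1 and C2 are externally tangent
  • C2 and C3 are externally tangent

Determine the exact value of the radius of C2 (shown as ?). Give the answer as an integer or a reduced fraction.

1. [ext C1·C2]  r_C2² + (14/3)r_C2 − 1343/12 = 0  ⇒  r_C2 = 17/2 (r>0 drops 1)
2. [ext C2·C3]  r_C2² + (22/3)r_C2 − 1615/12 = 0  ⇒  r_C2 = 17/2 (r>0 drops 1)

17/2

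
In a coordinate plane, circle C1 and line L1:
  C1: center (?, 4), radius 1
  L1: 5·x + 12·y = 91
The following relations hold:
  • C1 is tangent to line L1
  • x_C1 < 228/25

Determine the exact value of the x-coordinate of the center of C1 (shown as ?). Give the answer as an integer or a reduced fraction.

6

1. [C1‖L1]  x_C1² − (86/5)x_C1 + 336/5 = 0  ⇒  x_C1 = 6 or 56/5
2. given x_C1 < 228/25: keep 6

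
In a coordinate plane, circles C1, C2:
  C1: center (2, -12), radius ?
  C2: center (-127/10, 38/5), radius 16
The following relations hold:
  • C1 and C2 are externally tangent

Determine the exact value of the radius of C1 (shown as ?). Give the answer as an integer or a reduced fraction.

1. [ext C1·C2]  r_C1² + 32r_C1 − 1377/4 = 0  ⇒  r_C1 = 17/2 (r>0 drops 1)

17/2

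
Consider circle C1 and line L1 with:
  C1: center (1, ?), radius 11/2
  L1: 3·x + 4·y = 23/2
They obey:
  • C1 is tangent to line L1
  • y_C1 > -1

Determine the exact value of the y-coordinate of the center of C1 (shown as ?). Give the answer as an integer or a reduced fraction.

1. [C1‖L1]  y_C1² − (17/4)y_C1 − 171/4 = 0  ⇒  y_C1 = -19/4 or 9
2. given y_C1 > -1: keep 9

9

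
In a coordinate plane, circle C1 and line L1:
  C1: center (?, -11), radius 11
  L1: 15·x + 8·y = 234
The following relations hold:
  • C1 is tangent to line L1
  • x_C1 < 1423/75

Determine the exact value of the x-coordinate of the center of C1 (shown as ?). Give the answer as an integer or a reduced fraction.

9

1. [C1‖L1]  x_C1² − (644/15)x_C1 + 1527/5 = 0  ⇒  x_C1 = 9 or 509/15
2. given x_C1 < 1423/75: keep 9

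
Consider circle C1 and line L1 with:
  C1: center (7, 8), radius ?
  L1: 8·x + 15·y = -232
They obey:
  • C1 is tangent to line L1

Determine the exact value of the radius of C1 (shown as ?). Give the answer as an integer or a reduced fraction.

1. [C1‖L1]  r_C1² − 576 = 0  ⇒  r_C1 = 24 (r>0 drops 1)

24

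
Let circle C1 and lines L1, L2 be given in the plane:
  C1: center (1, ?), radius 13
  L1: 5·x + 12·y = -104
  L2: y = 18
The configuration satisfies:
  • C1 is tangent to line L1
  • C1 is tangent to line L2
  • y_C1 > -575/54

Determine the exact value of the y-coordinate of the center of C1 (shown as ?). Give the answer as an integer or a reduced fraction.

5

1. [C1‖L1]  y_C1² + (109/6)y_C1 − 695/6 = 0  ⇒  y_C1 = -139/6 or 5
2. [C1‖L2]  y_C1² − 36y_C1 + 155 = 0  ⇒  y_C1 = 5 or 31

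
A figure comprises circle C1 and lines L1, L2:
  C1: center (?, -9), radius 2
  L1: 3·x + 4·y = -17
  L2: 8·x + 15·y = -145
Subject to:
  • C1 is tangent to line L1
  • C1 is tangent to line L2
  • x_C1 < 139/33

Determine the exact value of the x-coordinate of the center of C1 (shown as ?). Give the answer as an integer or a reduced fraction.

1. [C1‖L1]  x_C1² − (38/3)x_C1 + 29 = 0  ⇒  x_C1 = 3 or 29/3
2. [C1‖L2]  x_C1² + (5/2)x_C1 − 33/2 = 0  ⇒  x_C1 = -11/2 or 3

3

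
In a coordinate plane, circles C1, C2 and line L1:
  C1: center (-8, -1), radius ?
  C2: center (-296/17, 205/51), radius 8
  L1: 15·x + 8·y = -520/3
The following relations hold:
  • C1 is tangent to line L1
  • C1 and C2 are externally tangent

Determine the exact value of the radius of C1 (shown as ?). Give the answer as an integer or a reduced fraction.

8/3

1. [C1‖L1]  r_C1² − 64/9 = 0  ⇒  r_C1 = 8/3 (r>0 drops 1)
2. [ext C1·C2]  r_C1² + 16r_C1 − 448/9 = 0  ⇒  r_C1 = 8/3 (r>0 drops 1)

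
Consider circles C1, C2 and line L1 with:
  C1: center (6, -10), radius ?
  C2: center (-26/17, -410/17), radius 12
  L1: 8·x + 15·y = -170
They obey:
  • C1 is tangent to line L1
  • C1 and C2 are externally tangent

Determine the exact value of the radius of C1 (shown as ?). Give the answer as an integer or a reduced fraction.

1. [C1‖L1]  r_C1² − 16 = 0  ⇒  r_C1 = 4 (r>0 drops 1)
2. [ext C1·C2]  r_C1² + 24r_C1 − 112 = 0  ⇒  r_C1 = 4 (r>0 drops 1)

4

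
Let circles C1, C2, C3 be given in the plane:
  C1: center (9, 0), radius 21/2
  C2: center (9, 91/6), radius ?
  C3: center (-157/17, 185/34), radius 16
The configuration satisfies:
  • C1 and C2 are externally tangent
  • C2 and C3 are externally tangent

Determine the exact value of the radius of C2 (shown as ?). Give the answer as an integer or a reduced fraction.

1. [ext C1·C2]  r_C2² + 21r_C2 − 1078/9 = 0  ⇒  r_C2 = 14/3 (r>0 drops 1)
2. [ext C2·C3]  r_C2² + 32r_C2 − 1540/9 = 0  ⇒  r_C2 = 14/3 (r>0 drops 1)

14/3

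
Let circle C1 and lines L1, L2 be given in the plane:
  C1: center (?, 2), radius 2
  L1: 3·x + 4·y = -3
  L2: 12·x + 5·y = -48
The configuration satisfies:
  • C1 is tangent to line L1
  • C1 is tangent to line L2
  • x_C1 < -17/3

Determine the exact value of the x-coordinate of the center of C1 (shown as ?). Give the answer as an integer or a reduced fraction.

1. [C1‖L1]  x_C1² + (22/3)x_C1 + 7/3 = 0  ⇒  x_C1 = -7 or -1/3
2. [C1‖L2]  x_C1² + (29/3)x_C1 + 56/3 = 0  ⇒  x_C1 = -7 or -8/3

-7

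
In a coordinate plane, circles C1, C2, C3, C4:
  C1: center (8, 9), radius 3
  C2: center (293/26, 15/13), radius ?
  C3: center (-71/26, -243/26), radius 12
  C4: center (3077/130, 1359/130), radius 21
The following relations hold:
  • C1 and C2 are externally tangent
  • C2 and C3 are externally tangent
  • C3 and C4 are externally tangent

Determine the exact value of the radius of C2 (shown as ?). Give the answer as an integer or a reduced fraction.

1. [ext C1·C2]  r_C2² + 6r_C2 − 253/4 = 0  ⇒  r_C2 = 11/2 (r>0 drops 1)
2. [ext C2·C3]  r_C2² + 24r_C2 − 649/4 = 0  ⇒  r_C2 = 11/2 (r>0 drops 1)

11/2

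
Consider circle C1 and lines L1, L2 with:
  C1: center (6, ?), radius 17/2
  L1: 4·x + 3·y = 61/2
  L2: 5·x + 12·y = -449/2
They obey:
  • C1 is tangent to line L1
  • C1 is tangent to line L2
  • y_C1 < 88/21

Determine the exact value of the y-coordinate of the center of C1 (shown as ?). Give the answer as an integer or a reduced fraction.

1. [C1‖L1]  y_C1² − (13/3)y_C1 − 196 = 0  ⇒  y_C1 = -12 or 49/3
2. [C1‖L2]  y_C1² + (509/12)y_C1 + 365 = 0  ⇒  y_C1 = -365/12 or -12

-12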